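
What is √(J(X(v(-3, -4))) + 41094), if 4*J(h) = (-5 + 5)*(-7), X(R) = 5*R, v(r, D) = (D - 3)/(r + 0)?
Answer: 3*√4566 ≈ 202.72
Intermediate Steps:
v(r, D) = (-3 + D)/r
J(h) = 0 (J(h) = ((-5 + 5)*(-7))/4 = (0*(-7))/4 = (¼)*0 = 0)
√(J(X(v(-3, -4))) + 41094) = √(0 + 41094) = √41094 = 3*√4566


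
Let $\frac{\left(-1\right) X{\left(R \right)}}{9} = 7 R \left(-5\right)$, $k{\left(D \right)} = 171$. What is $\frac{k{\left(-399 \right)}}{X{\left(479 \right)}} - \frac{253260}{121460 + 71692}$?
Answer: $- \frac{353519501}{269849440} \approx -1.3101$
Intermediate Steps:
$X{\left(R \right)} = 315 R$ ($X{\left(R \right)} = - 9 \cdot 7 R \left(-5\right) = - 9 \left(- 35 R\right) = 315 R$)
$\frac{k{\left(-399 \right)}}{X{\left(479 \right)}} - \frac{253260}{121460 + 71692} = \frac{171}{315 \cdot 479} - \frac{253260}{121460 + 71692} = \frac{171}{150885} - \frac{253260}{193152} = 171 \cdot \frac{1}{150885} - \frac{21105}{16096} = \frac{19}{16765} - \frac{21105}{16096} = - \frac{353519501}{269849440}$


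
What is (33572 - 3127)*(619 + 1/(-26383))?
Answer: 497199608820/26383 ≈ 1.8845e+7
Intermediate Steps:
(33572 - 3127)*(619 + 1/(-26383)) = 30445*(619 - 1/26383) = 30445*(16331076/26383) = 497199608820/26383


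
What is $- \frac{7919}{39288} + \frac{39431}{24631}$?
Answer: $\frac{1354112239}{967702728} \approx 1.3993$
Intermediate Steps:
$- \frac{7919}{39288} + \frac{39431}{24631} = \frac{1354112239}{967702728}$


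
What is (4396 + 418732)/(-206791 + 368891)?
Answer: 105782/40525 ≈ 2.6103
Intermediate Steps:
(4396 + 418732)/(-206791 + 368891) = 423128/162100 = 423128*(1/162100) = 105782/40525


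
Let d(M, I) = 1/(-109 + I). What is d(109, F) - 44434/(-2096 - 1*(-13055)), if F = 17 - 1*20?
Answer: -383659/94416 ≈ -4.0635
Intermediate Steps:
F = -3 (F = 17 - 20 = -3)
d(109, F) - 44434/(-2096 - 1*(-13055)) = 1/(-109 - 3) - 44434/(-2096 - 1*(-13055)) = 1/(-112) - 44434/(-2096 + 13055) = -1/112 - 44434/10959 = -1/112 - 1*3418/843 = -1/112 - 3418/843 = -383659/94416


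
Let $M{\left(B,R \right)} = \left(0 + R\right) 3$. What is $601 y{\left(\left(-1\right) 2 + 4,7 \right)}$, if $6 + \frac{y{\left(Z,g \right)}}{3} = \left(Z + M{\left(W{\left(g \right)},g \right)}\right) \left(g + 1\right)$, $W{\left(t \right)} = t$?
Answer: $320934$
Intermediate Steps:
$M{\left(B,R \right)} = 3 R$ ($M{\left(B,R \right)} = R 3 = 3 R$)
$y{\left(Z,g \right)} = -18 + 3 \left(1 + g\right) \left(Z + 3 g\right)$ ($y{\left(Z,g \right)} = -18 + 3 \left(Z + 3 g\right) \left(g + 1\right) = -18 + 3 \left(Z + 3 g\right) \left(1 + g\right) = -18 + 3 \left(1 + g\right) \left(Z + 3 g\right)$)
$601 y{\left(\left(-1\right) 2 + 4,7 \right)} = 601 \left(-18 + 3 \left(\left(-1\right) 2 + 4\right) + 9 \cdot 7 + 9 \cdot 7^{2} + 3 \left(\left(-1\right) 2 + 4\right) 7\right) = 601 \left(-18 + 3 \left(-2 + 4\right) + 63 + 9 \cdot 49 + 3 \left(-2 + 4\right) 7\right) = 601 \left(-18 + 3 \cdot 2 + 63 + 441 + 3 \cdot 2 \cdot 7\right) = 601 \left(-18 + 6 + 63 + 441 + 42\right) = 601 \cdot 534 = 320934$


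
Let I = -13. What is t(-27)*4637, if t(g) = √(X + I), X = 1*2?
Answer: 4637*I*√11 ≈ 15379.0*I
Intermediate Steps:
X = 2
t(g) = I*√11 (t(g) = √(2 - 13) = √(-11) = I*√11)
t(-27)*4637 = (I*√11)*4637 = 4637*I*√11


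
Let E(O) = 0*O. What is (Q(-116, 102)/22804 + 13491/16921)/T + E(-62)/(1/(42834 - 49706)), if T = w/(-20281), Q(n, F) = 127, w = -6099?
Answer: 6283007782411/2353399685916 ≈ 2.6698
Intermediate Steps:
T = 6099/20281 (T = -6099/(-20281) = -6099*(-1/20281) = 6099/20281 ≈ 0.30072)
E(O) = 0
(Q(-116, 102)/22804 + 13491/16921)/T + E(-62)/(1/(42834 - 49706)) = (127/22804 + 13491/16921)/(6099/20281) + 0/(1/(42834 - 49706)) = (127*(1/22804) + 13491*(1/16921))*(20281/6099) + 0/(1/(-6872)) = (127/22804 + 13491/16921)*(20281/6099) + 0/(-1/6872) = (309797731/385866484)*(20281/6099) + 0*(-6872) = 6283007782411/2353399685916 + 0 = 6283007782411/2353399685916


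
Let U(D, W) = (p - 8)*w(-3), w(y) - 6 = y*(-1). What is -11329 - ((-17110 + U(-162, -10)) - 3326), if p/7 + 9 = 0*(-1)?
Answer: 9746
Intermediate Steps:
p = -63 (p = -63 + 7*(0*(-1)) = -63 + 7*0 = -63 + 0 = -63)
w(y) = 6 - y (w(y) = 6 + y*(-1) = 6 - y)
U(D, W) = -639 (U(D, W) = (-63 - 8)*(6 - 1*(-3)) = -71*(6 + 3) = -71*9 = -639)
-11329 - ((-17110 + U(-162, -10)) - 3326) = -11329 - ((-17110 - 639) - 3326) = -11329 - (-17749 - 3326) = -11329 - 1*(-21075) = -11329 + 21075 = 9746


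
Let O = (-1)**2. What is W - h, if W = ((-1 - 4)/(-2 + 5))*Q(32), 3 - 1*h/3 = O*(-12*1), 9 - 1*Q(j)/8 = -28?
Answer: -1615/3 ≈ -538.33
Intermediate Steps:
Q(j) = 296 (Q(j) = 72 - 8*(-28) = 72 + 224 = 296)
O = 1
h = 45 (h = 9 - 3*(-12*1) = 9 - 3*(-12) = 9 + 36 = 45)
W = -1480/3 (W = ((-1 - 4)/(-2 + 5))*296 = -5/3*296 = -1480/3 ≈ -493.33)
W - h = -1480/3 - 1*45 = -1480/3 - 45 = -1615/3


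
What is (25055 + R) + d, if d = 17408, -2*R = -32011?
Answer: 116937/2 ≈ 58469.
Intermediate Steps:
R = 32011/2 (R = -½*(-32011) = 32011/2 ≈ 16006.)
(25055 + R) + d = (25055 + 32011/2) + 17408 = 82121/2 + 17408 = 116937/2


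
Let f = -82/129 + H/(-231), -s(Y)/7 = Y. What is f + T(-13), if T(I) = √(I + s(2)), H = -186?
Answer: 1684/9933 + 3*I*√3 ≈ 0.16954 + 5.1962*I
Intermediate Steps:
s(Y) = -7*Y
f = 1684/9933 (f = -82/129 - 186/(-231) = -82*1/129 - 186*(-1/231) = -82/129 + 62/77 = 1684/9933 ≈ 0.16954)
T(I) = √(-14 + I) (T(I) = √(I - 7*2) = √(I - 14) = √(-14 + I))
f + T(-13) = 1684/9933 + √(-14 - 13) = 1684/9933 + √(-27) = 1684/9933 + 3*I*√3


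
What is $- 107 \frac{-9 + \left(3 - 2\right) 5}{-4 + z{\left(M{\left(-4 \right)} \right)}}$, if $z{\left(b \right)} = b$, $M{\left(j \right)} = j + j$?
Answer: $- \frac{107}{3} \approx -35.667$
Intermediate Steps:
$M{\left(j \right)} = 2 j$
$- 107 \frac{-9 + \left(3 - 2\right) 5}{-4 + z{\left(M{\left(-4 \right)} \right)}} = - 107 \frac{-9 + \left(3 - 2\right) 5}{-4 + 2 \left(-4\right)} = - 107 \frac{-9 + 1 \cdot 5}{-4 - 8} = - 107 \frac{-9 + 5}{-12} = - 107 \left(\left(-4\right) \left(- \frac{1}{12}\right)\right) = \left(-107\right) \frac{1}{3} = - \frac{107}{3}$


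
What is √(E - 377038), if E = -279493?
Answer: I*√656531 ≈ 810.27*I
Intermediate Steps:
√(E - 377038) = √(-279493 - 377038) = √(-656531) = I*√656531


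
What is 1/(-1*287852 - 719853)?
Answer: -1/1007705 ≈ -9.9235e-7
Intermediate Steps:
1/(-1*287852 - 719853) = 1/(-287852 - 719853) = 1/(-1007705) = -1/1007705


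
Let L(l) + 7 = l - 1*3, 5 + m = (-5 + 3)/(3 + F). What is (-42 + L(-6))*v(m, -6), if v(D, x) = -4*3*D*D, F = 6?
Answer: 512488/27 ≈ 18981.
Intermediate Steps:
m = -47/9 (m = -5 + (-5 + 3)/(3 + 6) = -5 - 2/9 = -47/9 ≈ -5.2222)
v(D, x) = -12*D²
L(l) = -10 + l (L(l) = -7 + (l - 1*3) = -7 + (l - 3) = -7 + (-3 + l) = -10 + l)
(-42 + L(-6))*v(m, -6) = (-42 + (-10 - 6))*(-12*(-47/9)²) = (-42 - 16)*(-12*2209/81) = -58*(-8836/27) = 512488/27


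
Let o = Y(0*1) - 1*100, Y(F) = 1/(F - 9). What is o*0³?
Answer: 0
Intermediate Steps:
Y(F) = 1/(-9 + F)
o = -901/9 (o = 1/(-9 + 0*1) - 1*100 = 1/(-9 + 0) - 100 = 1/(-9) - 100 = -⅑ - 100 = -901/9 ≈ -100.11)
o*0³ = -901/9*0³ = -901/9*0 = 0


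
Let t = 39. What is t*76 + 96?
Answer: 3060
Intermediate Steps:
t*76 + 96 = 39*76 + 96 = 2964 + 96 = 3060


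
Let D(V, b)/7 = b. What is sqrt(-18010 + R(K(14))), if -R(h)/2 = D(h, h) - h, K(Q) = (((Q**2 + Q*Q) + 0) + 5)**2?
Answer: I*sqrt(1909318) ≈ 1381.8*I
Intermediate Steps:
D(V, b) = 7*b
K(Q) = (5 + 2*Q**2)**2 (K(Q) = (((Q**2 + Q**2) + 0) + 5)**2 = ((2*Q**2 + 0) + 5)**2 = (2*Q**2 + 5)**2 = (5 + 2*Q**2)**2)
R(h) = -12*h (R(h) = -2*(7*h - h) = -12*h)
sqrt(-18010 + R(K(14))) = sqrt(-18010 - 12*(5 + 2*14**2)**2) = sqrt(-18010 - 12*(5 + 2*196)**2) = sqrt(-18010 - 12*(5 + 392)**2) = sqrt(-18010 - 12*397**2) = sqrt(-18010 - 12*157609) = sqrt(-18010 - 1891308) = sqrt(-1909318) = I*sqrt(1909318)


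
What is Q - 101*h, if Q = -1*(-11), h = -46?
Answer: 4657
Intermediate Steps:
Q = 11
Q - 101*h = 11 - 101*(-46) = 11 + 4646 = 4657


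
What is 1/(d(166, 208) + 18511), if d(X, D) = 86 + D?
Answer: 1/18805 ≈ 5.3177e-5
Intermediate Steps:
1/(d(166, 208) + 18511) = 1/((86 + 208) + 18511) = 1/(294 + 18511) = 1/18805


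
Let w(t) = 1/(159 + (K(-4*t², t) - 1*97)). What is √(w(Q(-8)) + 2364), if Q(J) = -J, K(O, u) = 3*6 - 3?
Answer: √14016233/77 ≈ 48.621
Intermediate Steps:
K(O, u) = 15 (K(O, u) = 18 - 3 = 15)
w(t) = 1/77 (w(t) = 1/(159 + (15 - 1*97)) = 1/(159 + (15 - 97)) = 1/(159 - 82) = 1/77)
√(w(Q(-8)) + 2364) = √(1/77 + 2364) = √(182029/77) = √14016233/77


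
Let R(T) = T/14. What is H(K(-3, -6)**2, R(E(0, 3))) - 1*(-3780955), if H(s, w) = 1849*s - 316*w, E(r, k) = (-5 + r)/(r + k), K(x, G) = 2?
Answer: 79556161/21 ≈ 3.7884e+6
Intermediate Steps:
E(r, k) = (-5 + r)/(k + r)
R(T) = T/14 (R(T) = T*(1/14) = T/14)
H(s, w) = -316*w + 1849*s
H(K(-3, -6)**2, R(E(0, 3))) - 1*(-3780955) = (-158*(-5 + 0)/(3 + 0)/7 + 1849*2**2) - 1*(-3780955) = (-158*-5/3/7 + 1849*4) + 3780955 = (-158*(1/3)*(-5)/7 + 7396) + 3780955 = (-158*(-5)/(7*3) + 7396) + 3780955 = (-316*(-5/42) + 7396) + 3780955 = (790/21 + 7396) + 3780955 = 156106/21 + 3780955 = 79556161/21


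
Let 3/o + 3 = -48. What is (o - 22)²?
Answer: 140625/289 ≈ 486.59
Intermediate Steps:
o = -1/17 (o = 3/(-3 - 48) = 3/(-51) = 3*(-1/51) = -1/17 ≈ -0.058824)
(o - 22)² = (-1/17 - 22)² = (-375/17)² = 140625/289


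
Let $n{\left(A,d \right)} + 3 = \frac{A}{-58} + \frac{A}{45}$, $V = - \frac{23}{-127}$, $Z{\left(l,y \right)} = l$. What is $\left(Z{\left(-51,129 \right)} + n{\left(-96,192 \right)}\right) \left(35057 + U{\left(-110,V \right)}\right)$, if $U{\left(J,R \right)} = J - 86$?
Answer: $- \frac{826135978}{435} \approx -1.8992 \cdot 10^{6}$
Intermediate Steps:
$V = \frac{23}{127}$ ($V = \left(-23\right) \left(- \frac{1}{127}\right) = \frac{23}{127} \approx 0.1811$)
$U{\left(J,R \right)} = -86 + J$ ($U{\left(J,R \right)} = J - 86 = -86 + J$)
$n{\left(A,d \right)} = -3 + \frac{13 A}{2610}$ ($n{\left(A,d \right)} = -3 + \left(\frac{A}{-58} + \frac{A}{45}\right) = -3 + \left(A \left(- \frac{1}{58}\right) + A \frac{1}{45}\right) = -3 + \left(- \frac{A}{58} + \frac{A}{45}\right) = -3 + \frac{13 A}{2610}$)
$\left(Z{\left(-51,129 \right)} + n{\left(-96,192 \right)}\right) \left(35057 + U{\left(-110,V \right)}\right) = \left(-51 + \left(-3 + \frac{13}{2610} \left(-96\right)\right)\right) \left(35057 - 196\right) = \left(-51 - \frac{1513}{435}\right) \left(35057 - 196\right) = \left(-51 - \frac{1513}{435}\right) 34861 = \left(- \frac{23698}{435}\right) 34861 = - \frac{826135978}{435}$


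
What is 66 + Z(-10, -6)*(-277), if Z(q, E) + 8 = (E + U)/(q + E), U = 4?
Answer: 17979/8 ≈ 2247.4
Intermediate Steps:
Z(q, E) = -8 + (4 + E)/(E + q) (Z(q, E) = -8 + (E + 4)/(q + E) = -8 + (4 + E)/(E + q))
66 + Z(-10, -6)*(-277) = 66 + ((4 - 8*(-10) - 7*(-6))/(-6 - 10))*(-277) = 66 + ((4 + 80 + 42)/(-16))*(-277) = 66 - 1/16*126*(-277) = 66 - 63/8*(-277) = 66 + 17451/8 = 17979/8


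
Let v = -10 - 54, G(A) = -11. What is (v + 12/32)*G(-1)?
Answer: 5599/8 ≈ 699.88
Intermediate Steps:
v = -64
(v + 12/32)*G(-1) = (-64 + 12/32)*(-11) = (-64 + 12*(1/32))*(-11) = (-64 + 3/8)*(-11) = -509/8*(-11) = 5599/8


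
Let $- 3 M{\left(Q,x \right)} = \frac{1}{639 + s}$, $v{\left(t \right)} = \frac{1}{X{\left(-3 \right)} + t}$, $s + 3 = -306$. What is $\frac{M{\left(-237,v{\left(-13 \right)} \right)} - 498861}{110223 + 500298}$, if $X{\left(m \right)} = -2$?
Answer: $- \frac{493872391}{604415790} \approx -0.81711$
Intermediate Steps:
$s = -309$ ($s = -3 - 306 = -309$)
$v{\left(t \right)} = \frac{1}{-2 + t}$
$M{\left(Q,x \right)} = - \frac{1}{990}$ ($M{\left(Q,x \right)} = - \frac{1}{3 \left(639 - 309\right)} = - \frac{1}{3 \cdot 330} = \left(- \frac{1}{3}\right) \frac{1}{330} = - \frac{1}{990}$)
$\frac{M{\left(-237,v{\left(-13 \right)} \right)} - 498861}{110223 + 500298} = \frac{- \frac{1}{990} - 498861}{110223 + 500298} = - \frac{493872391}{990 \cdot 610521} = \left(- \frac{493872391}{990}\right) \frac{1}{610521} = - \frac{493872391}{604415790}$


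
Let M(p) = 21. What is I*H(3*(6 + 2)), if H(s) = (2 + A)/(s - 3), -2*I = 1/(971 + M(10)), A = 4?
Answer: -1/6944 ≈ -0.00014401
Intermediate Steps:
I = -1/1984 (I = -1/(2*(971 + 21)) = -½/992 = -½*1/992 = -1/1984 ≈ -0.00050403)
H(s) = 6/(-3 + s) (H(s) = (2 + 4)/(s - 3) = 6/(-3 + s))
I*H(3*(6 + 2)) = -3/(992*(-3 + 3*(6 + 2))) = -3/(992*(-3 + 3*8)) = -3/(992*(-3 + 24)) = -3/(992*21) = -1/1984*2/7 = -1/6944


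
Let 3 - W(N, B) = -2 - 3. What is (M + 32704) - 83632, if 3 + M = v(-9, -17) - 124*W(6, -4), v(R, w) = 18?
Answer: -51905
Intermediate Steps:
W(N, B) = 8 (W(N, B) = 3 - (-2 - 3) = 3 - 1*(-5) = 3 + 5 = 8)
M = -977 (M = -3 + (18 - 124*8) = -3 + (18 - 992) = -3 - 974 = -977)
(M + 32704) - 83632 = (-977 + 32704) - 83632 = 31727 - 83632 = -51905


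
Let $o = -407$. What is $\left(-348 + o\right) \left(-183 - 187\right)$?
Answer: $279350$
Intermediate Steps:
$\left(-348 + o\right) \left(-183 - 187\right) = \left(-348 - 407\right) \left(-183 - 187\right) = \left(-755\right) \left(-370\right) = 279350$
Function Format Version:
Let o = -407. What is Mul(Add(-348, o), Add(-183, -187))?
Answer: 279350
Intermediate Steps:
Mul(Add(-348, o), Add(-183, -187)) = Mul(Add(-348, -407), Add(-183, -187)) = Mul(-755, -370) = 279350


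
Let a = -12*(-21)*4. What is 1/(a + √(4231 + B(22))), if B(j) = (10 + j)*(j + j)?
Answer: 1008/1010425 - √5639/1010425 ≈ 0.00092328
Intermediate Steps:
B(j) = 2*j*(10 + j) (B(j) = (10 + j)*(2*j) = 2*j*(10 + j))
a = 1008 (a = 252*4 = 1008)
1/(a + √(4231 + B(22))) = 1/(1008 + √(4231 + 2*22*(10 + 22))) = 1/(1008 + √(4231 + 2*22*32)) = 1/(1008 + √(4231 + 1408)) = 1/(1008 + √5639)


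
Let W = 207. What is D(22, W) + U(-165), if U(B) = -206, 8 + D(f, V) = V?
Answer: -7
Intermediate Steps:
D(f, V) = -8 + V
D(22, W) + U(-165) = (-8 + 207) - 206 = 199 - 206 = -7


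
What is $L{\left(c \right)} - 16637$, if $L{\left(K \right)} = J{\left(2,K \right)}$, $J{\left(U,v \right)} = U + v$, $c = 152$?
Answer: $-16483$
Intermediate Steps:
$L{\left(K \right)} = 2 + K$
$L{\left(c \right)} - 16637 = \left(2 + 152\right) - 16637 = 154 - 16637 = -16483$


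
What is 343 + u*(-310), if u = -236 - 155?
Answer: 121553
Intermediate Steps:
u = -391
343 + u*(-310) = 343 - 391*(-310) = 343 + 121210 = 121553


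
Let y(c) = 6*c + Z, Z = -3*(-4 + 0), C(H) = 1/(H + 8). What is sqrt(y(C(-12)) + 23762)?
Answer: sqrt(95090)/2 ≈ 154.18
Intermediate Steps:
C(H) = 1/(8 + H)
Z = 12 (Z = -3*(-4) = 12)
y(c) = 12 + 6*c (y(c) = 6*c + 12 = 12 + 6*c)
sqrt(y(C(-12)) + 23762) = sqrt((12 + 6/(8 - 12)) + 23762) = sqrt((12 + 6/(-4)) + 23762) = sqrt((12 + 6*(-1/4)) + 23762) = sqrt((12 - 3/2) + 23762) = sqrt(21/2 + 23762) = sqrt(47545/2) = sqrt(95090)/2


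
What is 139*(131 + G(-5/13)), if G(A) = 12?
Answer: 19877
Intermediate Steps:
139*(131 + G(-5/13)) = 139*(131 + 12) = 139*143 = 19877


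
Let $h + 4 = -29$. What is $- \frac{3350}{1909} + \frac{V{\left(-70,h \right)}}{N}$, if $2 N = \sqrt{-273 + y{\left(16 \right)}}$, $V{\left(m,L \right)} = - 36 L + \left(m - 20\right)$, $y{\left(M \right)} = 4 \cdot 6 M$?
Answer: $- \frac{3350}{1909} + \frac{732 \sqrt{111}}{37} \approx 206.68$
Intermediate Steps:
$h = -33$ ($h = -4 - 29 = -33$)
$y{\left(M \right)} = 24 M$
$V{\left(m,L \right)} = -20 + m - 36 L$ ($V{\left(m,L \right)} = - 36 L + \left(m - 20\right) = - 36 L + \left(-20 + m\right) = -20 + m - 36 L$)
$N = \frac{\sqrt{111}}{2}$ ($N = \frac{\sqrt{-273 + 24 \cdot 16}}{2} = \frac{\sqrt{-273 + 384}}{2} = \frac{\sqrt{111}}{2} \approx 5.2678$)
$- \frac{3350}{1909} + \frac{V{\left(-70,h \right)}}{N} = - \frac{3350}{1909} + \frac{-20 - 70 - -1188}{\frac{1}{2} \sqrt{111}} = \left(-3350\right) \frac{1}{1909} + \left(-20 - 70 + 1188\right) \frac{2 \sqrt{111}}{111} = - \frac{3350}{1909} + 1098 \frac{2 \sqrt{111}}{111} = - \frac{3350}{1909} + \frac{732 \sqrt{111}}{37}$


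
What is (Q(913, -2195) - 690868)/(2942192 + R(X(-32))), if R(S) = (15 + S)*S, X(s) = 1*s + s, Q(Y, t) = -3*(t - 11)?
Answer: -342125/1472664 ≈ -0.23232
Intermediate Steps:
Q(Y, t) = 33 - 3*t (Q(Y, t) = -3*(-11 + t) = 33 - 3*t)
X(s) = 2*s (X(s) = s + s = 2*s)
R(S) = S*(15 + S)
(Q(913, -2195) - 690868)/(2942192 + R(X(-32))) = ((33 - 3*(-2195)) - 690868)/(2942192 + (2*(-32))*(15 + 2*(-32))) = ((33 + 6585) - 690868)/(2942192 - 64*(15 - 64)) = (6618 - 690868)/(2942192 - 64*(-49)) = -684250/(2942192 + 3136) = -684250/2945328 = -684250*1/2945328 = -342125/1472664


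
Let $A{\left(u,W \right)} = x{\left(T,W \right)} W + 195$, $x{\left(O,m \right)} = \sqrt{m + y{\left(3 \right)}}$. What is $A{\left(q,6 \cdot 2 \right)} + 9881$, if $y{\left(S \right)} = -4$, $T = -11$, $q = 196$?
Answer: $10076 + 24 \sqrt{2} \approx 10110.0$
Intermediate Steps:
$x{\left(O,m \right)} = \sqrt{-4 + m}$ ($x{\left(O,m \right)} = \sqrt{m - 4} = \sqrt{-4 + m}$)
$A{\left(u,W \right)} = 195 + W \sqrt{-4 + W}$ ($A{\left(u,W \right)} = \sqrt{-4 + W} W + 195 = W \sqrt{-4 + W} + 195 = 195 + W \sqrt{-4 + W}$)
$A{\left(q,6 \cdot 2 \right)} + 9881 = \left(195 + 6 \cdot 2 \sqrt{-4 + 6 \cdot 2}\right) + 9881 = \left(195 + 12 \sqrt{-4 + 12}\right) + 9881 = \left(195 + 12 \sqrt{8}\right) + 9881 = \left(195 + 12 \cdot 2 \sqrt{2}\right) + 9881 = \left(195 + 24 \sqrt{2}\right) + 9881 = 10076 + 24 \sqrt{2}$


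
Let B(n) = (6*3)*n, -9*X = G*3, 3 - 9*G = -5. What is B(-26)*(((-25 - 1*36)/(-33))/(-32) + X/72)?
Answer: 68809/2376 ≈ 28.960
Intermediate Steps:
G = 8/9 (G = ⅓ - ⅑*(-5) = ⅓ + 5/9 = 8/9 ≈ 0.88889)
X = -8/27 (X = -8*3/81 = -⅑*8/3 = -8/27 ≈ -0.29630)
B(n) = 18*n
B(-26)*(((-25 - 1*36)/(-33))/(-32) + X/72) = (18*(-26))*(((-25 - 1*36)/(-33))/(-32) - 8/27/72) = -468*(((-25 - 36)*(-1/33))*(-1/32) - 8/27*1/72) = -468*(-61*(-1/33)*(-1/32) - 1/243) = -468*((61/33)*(-1/32) - 1/243) = -468*(-61/1056 - 1/243) = -468*(-5293/85536) = 68809/2376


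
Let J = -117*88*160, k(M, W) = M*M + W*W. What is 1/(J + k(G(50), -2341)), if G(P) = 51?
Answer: 1/3835522 ≈ 2.6072e-7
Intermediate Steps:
k(M, W) = M**2 + W**2
J = -1647360 (J = -10296*160 = -1647360)
1/(J + k(G(50), -2341)) = 1/(-1647360 + (51**2 + (-2341)**2)) = 1/(-1647360 + (2601 + 5480281)) = 1/(-1647360 + 5482882) = 1/3835522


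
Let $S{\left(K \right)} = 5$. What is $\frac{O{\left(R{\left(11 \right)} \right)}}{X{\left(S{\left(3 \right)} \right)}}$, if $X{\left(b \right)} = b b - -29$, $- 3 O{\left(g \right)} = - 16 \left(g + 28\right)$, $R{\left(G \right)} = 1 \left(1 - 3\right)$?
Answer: $\frac{208}{81} \approx 2.5679$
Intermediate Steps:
$R{\left(G \right)} = -2$ ($R{\left(G \right)} = 1 \left(-2\right) = -2$)
$O{\left(g \right)} = \frac{448}{3} + \frac{16 g}{3}$ ($O{\left(g \right)} = - \frac{\left(-16\right) \left(g + 28\right)}{3} = - \frac{\left(-16\right) \left(28 + g\right)}{3} = - \frac{-448 - 16 g}{3} = \frac{448}{3} + \frac{16 g}{3}$)
$X{\left(b \right)} = 29 + b^{2}$ ($X{\left(b \right)} = b^{2} + 29 = 29 + b^{2}$)
$\frac{O{\left(R{\left(11 \right)} \right)}}{X{\left(S{\left(3 \right)} \right)}} = \frac{\frac{448}{3} + \frac{16}{3} \left(-2\right)}{29 + 5^{2}} = \frac{\frac{448}{3} - \frac{32}{3}}{29 + 25} = \frac{416}{3 \cdot 54} = \frac{416}{3} \cdot \frac{1}{54} = \frac{208}{81}$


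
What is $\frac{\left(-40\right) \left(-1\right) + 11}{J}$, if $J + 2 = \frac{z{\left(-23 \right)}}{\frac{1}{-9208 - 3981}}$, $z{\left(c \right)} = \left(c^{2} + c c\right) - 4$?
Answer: $- \frac{17}{4633736} \approx -3.6687 \cdot 10^{-6}$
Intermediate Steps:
$z{\left(c \right)} = -4 + 2 c^{2}$ ($z{\left(c \right)} = \left(c^{2} + c^{2}\right) - 4 = 2 c^{2} - 4 = -4 + 2 c^{2}$)
$J = -13901208$ ($J = -2 + \frac{-4 + 2 \left(-23\right)^{2}}{\frac{1}{-9208 - 3981}} = -2 + \frac{-4 + 2 \cdot 529}{\frac{1}{-13189}} = -2 + \frac{-4 + 1058}{- \frac{1}{13189}} = -2 + 1054 \left(-13189\right) = -2 - 13901206 = -13901208$)
$\frac{\left(-40\right) \left(-1\right) + 11}{J} = \frac{\left(-40\right) \left(-1\right) + 11}{-13901208} = \left(40 + 11\right) \left(- \frac{1}{13901208}\right) = 51 \left(- \frac{1}{13901208}\right) = - \frac{17}{4633736}$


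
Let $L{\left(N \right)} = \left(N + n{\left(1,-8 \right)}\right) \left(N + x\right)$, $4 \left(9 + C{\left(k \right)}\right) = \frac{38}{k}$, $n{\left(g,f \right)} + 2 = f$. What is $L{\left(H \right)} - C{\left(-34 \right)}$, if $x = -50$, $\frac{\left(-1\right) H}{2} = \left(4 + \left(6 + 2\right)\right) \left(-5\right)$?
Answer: $\frac{524231}{68} \approx 7709.3$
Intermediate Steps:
$n{\left(g,f \right)} = -2 + f$
$C{\left(k \right)} = -9 + \frac{19}{2 k}$ ($C{\left(k \right)} = -9 + \frac{38 \frac{1}{k}}{4} = -9 + \frac{19}{2 k}$)
$H = 120$ ($H = - 2 \left(4 + \left(6 + 2\right)\right) \left(-5\right) = - 2 \left(4 + 8\right) \left(-5\right) = - 2 \cdot 12 \left(-5\right) = \left(-2\right) \left(-60\right) = 120$)
$L{\left(N \right)} = \left(-50 + N\right) \left(-10 + N\right)$ ($L{\left(N \right)} = \left(N - 10\right) \left(N - 50\right) = \left(N - 10\right) \left(-50 + N\right) = \left(-10 + N\right) \left(-50 + N\right) = \left(-50 + N\right) \left(-10 + N\right)$)
$L{\left(H \right)} - C{\left(-34 \right)} = \left(500 + 120^{2} - 7200\right) - \left(-9 + \frac{19}{2 \left(-34\right)}\right) = \left(500 + 14400 - 7200\right) - \left(-9 + \frac{19}{2} \left(- \frac{1}{34}\right)\right) = 7700 - \left(-9 - \frac{19}{68}\right) = 7700 - - \frac{631}{68} = 7700 + \frac{631}{68} = \frac{524231}{68}$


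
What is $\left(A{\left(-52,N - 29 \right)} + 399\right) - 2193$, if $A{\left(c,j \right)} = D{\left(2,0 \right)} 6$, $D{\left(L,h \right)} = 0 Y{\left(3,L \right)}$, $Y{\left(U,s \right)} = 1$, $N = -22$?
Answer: $-1794$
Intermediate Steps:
$D{\left(L,h \right)} = 0$ ($D{\left(L,h \right)} = 0 \cdot 1 = 0$)
$A{\left(c,j \right)} = 0$ ($A{\left(c,j \right)} = 0 \cdot 6 = 0$)
$\left(A{\left(-52,N - 29 \right)} + 399\right) - 2193 = \left(0 + 399\right) - 2193 = 399 - 2193 = -1794$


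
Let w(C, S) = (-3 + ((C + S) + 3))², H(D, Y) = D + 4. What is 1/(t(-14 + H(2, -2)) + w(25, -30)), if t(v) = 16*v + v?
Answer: -1/111 ≈ -0.0090090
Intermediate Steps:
H(D, Y) = 4 + D
w(C, S) = (C + S)² (w(C, S) = (-3 + (3 + C + S))² = (C + S)²)
t(v) = 17*v
1/(t(-14 + H(2, -2)) + w(25, -30)) = 1/(17*(-14 + (4 + 2)) + (25 - 30)²) = 1/(17*(-14 + 6) + (-5)²) = 1/(17*(-8) + 25) = 1/(-136 + 25) = 1/(-111) = -1/111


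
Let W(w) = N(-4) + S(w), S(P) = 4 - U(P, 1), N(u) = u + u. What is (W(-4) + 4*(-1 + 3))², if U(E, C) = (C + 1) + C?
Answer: 1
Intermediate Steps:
U(E, C) = 1 + 2*C (U(E, C) = (1 + C) + C = 1 + 2*C)
N(u) = 2*u
S(P) = 1 (S(P) = 4 - (1 + 2*1) = 4 - (1 + 2) = 4 - 1*3 = 4 - 3 = 1)
W(w) = -7 (W(w) = 2*(-4) + 1 = -8 + 1 = -7)
(W(-4) + 4*(-1 + 3))² = (-7 + 4*(-1 + 3))² = (-7 + 4*2)² = (-7 + 8)² = 1² = 1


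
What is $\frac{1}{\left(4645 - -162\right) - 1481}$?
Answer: $\frac{1}{3326} \approx 0.00030066$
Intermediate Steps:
$\frac{1}{\left(4645 - -162\right) - 1481} = \frac{1}{\left(4645 + 162\right) - 1481} = \frac{1}{4807 - 1481} = \frac{1}{3326}$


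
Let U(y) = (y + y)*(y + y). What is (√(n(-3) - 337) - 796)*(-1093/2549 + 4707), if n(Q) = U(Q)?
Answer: -9549651800/2549 + 11997050*I*√301/2549 ≈ -3.7464e+6 + 81656.0*I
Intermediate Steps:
U(y) = 4*y² (U(y) = (2*y)*(2*y) = 4*y²)
n(Q) = 4*Q²
(√(n(-3) - 337) - 796)*(-1093/2549 + 4707) = (√(4*(-3)² - 337) - 796)*(-1093/2549 + 4707) = (√(4*9 - 337) - 796)*(-1093*1/2549 + 4707) = (√(36 - 337) - 796)*(-1093/2549 + 4707) = (√(-301) - 796)*(11997050/2549) = (I*√301 - 796)*(11997050/2549) = (-796 + I*√301)*(11997050/2549) = -9549651800/2549 + 11997050*I*√301/2549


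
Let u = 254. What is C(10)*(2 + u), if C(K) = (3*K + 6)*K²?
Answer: 921600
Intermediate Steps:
C(K) = K²*(6 + 3*K) (C(K) = (6 + 3*K)*K² = K²*(6 + 3*K))
C(10)*(2 + u) = (3*10²*(2 + 10))*(2 + 254) = (3*100*12)*256 = 3600*256 = 921600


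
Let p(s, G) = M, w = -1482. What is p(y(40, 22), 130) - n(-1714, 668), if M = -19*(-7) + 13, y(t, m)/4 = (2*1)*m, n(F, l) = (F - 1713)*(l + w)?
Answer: -2789432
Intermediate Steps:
n(F, l) = (-1713 + F)*(-1482 + l) (n(F, l) = (F - 1713)*(l - 1482) = (-1713 + F)*(-1482 + l))
y(t, m) = 8*m (y(t, m) = 4*((2*1)*m) = 4*(2*m) = 8*m)
M = 146 (M = 133 + 13 = 146)
p(s, G) = 146
p(y(40, 22), 130) - n(-1714, 668) = 146 - (2538666 - 1713*668 - 1482*(-1714) - 1714*668) = 146 - (2538666 - 1144284 + 2540148 - 1144952) = 146 - 1*2789578 = 146 - 2789578 = -2789432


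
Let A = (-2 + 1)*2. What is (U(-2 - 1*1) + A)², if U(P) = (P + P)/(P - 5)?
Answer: 25/16 ≈ 1.5625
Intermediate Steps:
U(P) = 2*P/(-5 + P) (U(P) = (2*P)/(-5 + P) = 2*P/(-5 + P))
A = -2 (A = -1*2 = -2)
(U(-2 - 1*1) + A)² = (2*(-2 - 1*1)/(-5 + (-2 - 1*1)) - 2)² = (2*(-2 - 1)/(-5 + (-2 - 1)) - 2)² = (2*(-3)/(-5 - 3) - 2)² = (2*(-3)/(-8) - 2)² = (2*(-3)*(-⅛) - 2)² = (¾ - 2)² = (-5/4)² = 25/16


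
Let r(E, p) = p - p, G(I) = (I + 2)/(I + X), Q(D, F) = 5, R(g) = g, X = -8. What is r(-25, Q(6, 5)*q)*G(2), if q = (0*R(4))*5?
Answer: 0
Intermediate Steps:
q = 0 (q = (0*4)*5 = 0*5 = 0)
G(I) = (2 + I)/(-8 + I) (G(I) = (I + 2)/(I - 8) = (2 + I)/(-8 + I))
r(E, p) = 0
r(-25, Q(6, 5)*q)*G(2) = 0*((2 + 2)/(-8 + 2)) = 0*(4/(-6)) = 0*(-1/6*4) = 0*(-2/3) = 0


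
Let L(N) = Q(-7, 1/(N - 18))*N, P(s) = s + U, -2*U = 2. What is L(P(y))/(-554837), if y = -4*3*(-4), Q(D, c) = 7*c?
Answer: -329/16090273 ≈ -2.0447e-5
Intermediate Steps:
U = -1 (U = -½*2 = -1)
y = 48 (y = -12*(-4) = 48)
P(s) = -1 + s (P(s) = s - 1 = -1 + s)
L(N) = 7*N/(-18 + N) (L(N) = (7/(N - 18))*N = (7/(-18 + N))*N = 7*N/(-18 + N))
L(P(y))/(-554837) = (7*(-1 + 48)/(-18 + (-1 + 48)))/(-554837) = (7*47/(-18 + 47))*(-1/554837) = (7*47/29)*(-1/554837) = (7*47*(1/29))*(-1/554837) = (329/29)*(-1/554837) = -329/16090273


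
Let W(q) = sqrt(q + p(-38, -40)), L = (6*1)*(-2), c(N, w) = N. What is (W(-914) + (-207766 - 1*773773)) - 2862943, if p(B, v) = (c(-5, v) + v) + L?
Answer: -3844482 + I*sqrt(971) ≈ -3.8445e+6 + 31.161*I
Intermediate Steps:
L = -12 (L = 6*(-2) = -12)
p(B, v) = -17 + v (p(B, v) = (-5 + v) - 12 = -17 + v)
W(q) = sqrt(-57 + q) (W(q) = sqrt(q + (-17 - 40)) = sqrt(q - 57) = sqrt(-57 + q))
(W(-914) + (-207766 - 1*773773)) - 2862943 = (sqrt(-57 - 914) + (-207766 - 1*773773)) - 2862943 = (sqrt(-971) + (-207766 - 773773)) - 2862943 = (I*sqrt(971) - 981539) - 2862943 = (-981539 + I*sqrt(971)) - 2862943 = -3844482 + I*sqrt(971)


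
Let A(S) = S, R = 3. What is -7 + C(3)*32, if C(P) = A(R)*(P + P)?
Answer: 569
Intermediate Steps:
C(P) = 6*P (C(P) = 3*(P + P) = 3*(2*P) = 6*P)
-7 + C(3)*32 = -7 + (6*3)*32 = -7 + 18*32 = -7 + 576 = 569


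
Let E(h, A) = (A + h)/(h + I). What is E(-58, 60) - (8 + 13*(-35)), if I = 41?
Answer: 7597/17 ≈ 446.88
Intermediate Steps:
E(h, A) = (A + h)/(41 + h) (E(h, A) = (A + h)/(h + 41) = (A + h)/(41 + h))
E(-58, 60) - (8 + 13*(-35)) = (60 - 58)/(41 - 58) - (8 + 13*(-35)) = 2/(-17) - (8 - 455) = -1/17*2 - 1*(-447) = -2/17 + 447 = 7597/17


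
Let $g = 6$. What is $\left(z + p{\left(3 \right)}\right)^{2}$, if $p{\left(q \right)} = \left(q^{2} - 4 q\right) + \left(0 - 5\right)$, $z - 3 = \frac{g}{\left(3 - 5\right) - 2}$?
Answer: $\frac{169}{4} \approx 42.25$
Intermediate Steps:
$z = \frac{3}{2}$ ($z = 3 + \frac{6}{\left(3 - 5\right) - 2} = 3 + \frac{6}{-2 - 2} = 3 + \frac{6}{-4} = 3 + 6 \left(- \frac{1}{4}\right) = 3 - \frac{3}{2} = \frac{3}{2} \approx 1.5$)
$p{\left(q \right)} = -5 + q^{2} - 4 q$ ($p{\left(q \right)} = \left(q^{2} - 4 q\right) + \left(0 - 5\right) = \left(q^{2} - 4 q\right) - 5 = -5 + q^{2} - 4 q$)
$\left(z + p{\left(3 \right)}\right)^{2} = \left(\frac{3}{2} - \left(17 - 9\right)\right)^{2} = \left(\frac{3}{2} - 8\right)^{2} = \left(- \frac{13}{2}\right)^{2} = \frac{169}{4}$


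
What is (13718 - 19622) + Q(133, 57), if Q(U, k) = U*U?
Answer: 11785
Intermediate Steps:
Q(U, k) = U**2
(13718 - 19622) + Q(133, 57) = (13718 - 19622) + 133**2 = -5904 + 17689 = 11785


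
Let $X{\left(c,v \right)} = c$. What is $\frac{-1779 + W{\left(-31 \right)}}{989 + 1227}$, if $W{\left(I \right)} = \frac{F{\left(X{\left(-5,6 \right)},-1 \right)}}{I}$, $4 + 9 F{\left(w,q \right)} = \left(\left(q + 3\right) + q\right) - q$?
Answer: $- \frac{496339}{618264} \approx -0.80279$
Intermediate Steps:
$F{\left(w,q \right)} = - \frac{1}{9} + \frac{q}{9}$ ($F{\left(w,q \right)} = - \frac{4}{9} + \frac{\left(\left(q + 3\right) + q\right) - q}{9} = - \frac{4}{9} + \frac{\left(\left(3 + q\right) + q\right) - q}{9} = - \frac{4}{9} + \frac{\left(3 + 2 q\right) - q}{9} = - \frac{4}{9} + \frac{3 + q}{9} = - \frac{4}{9} + \left(\frac{1}{3} + \frac{q}{9}\right) = - \frac{1}{9} + \frac{q}{9}$)
$W{\left(I \right)} = - \frac{2}{9 I}$ ($W{\left(I \right)} = \frac{- \frac{1}{9} + \frac{1}{9} \left(-1\right)}{I} = \frac{- \frac{1}{9} - \frac{1}{9}}{I} = - \frac{2}{9 I}$)
$\frac{-1779 + W{\left(-31 \right)}}{989 + 1227} = \frac{-1779 - \frac{2}{9 \left(-31\right)}}{989 + 1227} = \frac{-1779 - - \frac{2}{279}}{2216} = \left(-1779 + \frac{2}{279}\right) \frac{1}{2216} = \left(- \frac{496339}{279}\right) \frac{1}{2216} = - \frac{496339}{618264}$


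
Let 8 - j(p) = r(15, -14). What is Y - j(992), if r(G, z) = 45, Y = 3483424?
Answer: 3483461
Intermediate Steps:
j(p) = -37 (j(p) = 8 - 1*45 = 8 - 45 = -37)
Y - j(992) = 3483424 - 1*(-37) = 3483424 + 37 = 3483461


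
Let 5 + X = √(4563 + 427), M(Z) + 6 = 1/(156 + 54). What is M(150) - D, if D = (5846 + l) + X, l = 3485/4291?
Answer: -752788247/128730 - √4990 ≈ -5918.4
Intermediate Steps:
l = 3485/4291 (l = 3485*(1/4291) = 3485/4291 ≈ 0.81217)
M(Z) = -1259/210 (M(Z) = -6 + 1/(156 + 54) = -6 + 1/210 = -1259/210)
X = -5 + √4990 (X = -5 + √(4563 + 427) = -5 + √4990 ≈ 65.640)
D = 25067216/4291 + √4990 (D = (5846 + 3485/4291) + (-5 + √4990) = 25088671/4291 + (-5 + √4990) = 25067216/4291 + √4990 ≈ 5912.5)
M(150) - D = -1259/210 - (25067216/4291 + √4990) = -1259/210 + (-25067216/4291 - √4990) = -752788247/128730 - √4990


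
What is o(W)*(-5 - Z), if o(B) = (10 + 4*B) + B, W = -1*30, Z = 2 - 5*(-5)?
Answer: 4480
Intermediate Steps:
Z = 27 (Z = 2 + 25 = 27)
W = -30
o(B) = 10 + 5*B
o(W)*(-5 - Z) = (10 + 5*(-30))*(-5 - 1*27) = (10 - 150)*(-5 - 27) = -140*(-32) = 4480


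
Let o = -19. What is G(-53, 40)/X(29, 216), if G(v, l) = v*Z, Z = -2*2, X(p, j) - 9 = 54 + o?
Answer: 53/11 ≈ 4.8182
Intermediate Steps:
X(p, j) = 44 (X(p, j) = 9 + (54 - 19) = 9 + 35 = 44)
Z = -4
G(v, l) = -4*v (G(v, l) = v*(-4) = -4*v)
G(-53, 40)/X(29, 216) = -4*(-53)/44 = 212*(1/44) = 53/11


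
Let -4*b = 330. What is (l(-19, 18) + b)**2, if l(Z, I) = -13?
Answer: 36481/4 ≈ 9120.3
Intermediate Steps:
b = -165/2 (b = -1/4*330 = -165/2 ≈ -82.500)
(l(-19, 18) + b)**2 = (-13 - 165/2)**2 = (-191/2)**2 = 36481/4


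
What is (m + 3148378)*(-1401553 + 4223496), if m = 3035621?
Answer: 17450892690057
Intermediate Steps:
(m + 3148378)*(-1401553 + 4223496) = (3035621 + 3148378)*(-1401553 + 4223496) = 6183999*2821943 = 17450892690057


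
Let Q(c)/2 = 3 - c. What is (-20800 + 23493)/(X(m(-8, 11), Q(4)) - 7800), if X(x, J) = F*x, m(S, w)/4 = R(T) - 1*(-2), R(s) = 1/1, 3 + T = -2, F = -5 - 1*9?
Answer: -2693/7968 ≈ -0.33798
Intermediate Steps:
F = -14 (F = -5 - 9 = -14)
T = -5 (T = -3 - 2 = -5)
R(s) = 1
m(S, w) = 12 (m(S, w) = 4*(1 - 1*(-2)) = 4*(1 + 2) = 4*3 = 12)
Q(c) = 6 - 2*c (Q(c) = 2*(3 - c) = 6 - 2*c)
X(x, J) = -14*x
(-20800 + 23493)/(X(m(-8, 11), Q(4)) - 7800) = (-20800 + 23493)/(-14*12 - 7800) = 2693/(-168 - 7800) = 2693/(-7968) = 2693*(-1/7968) = -2693/7968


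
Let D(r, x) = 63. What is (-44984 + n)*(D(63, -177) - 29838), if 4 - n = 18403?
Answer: 1887228825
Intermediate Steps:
n = -18399 (n = 4 - 1*18403 = 4 - 18403 = -18399)
(-44984 + n)*(D(63, -177) - 29838) = (-44984 - 18399)*(63 - 29838) = -63383*(-29775) = 1887228825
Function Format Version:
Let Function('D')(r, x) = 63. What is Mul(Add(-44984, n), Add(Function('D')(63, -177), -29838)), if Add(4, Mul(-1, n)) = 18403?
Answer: 1887228825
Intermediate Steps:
n = -18399 (n = Add(4, Mul(-1, 18403)) = Add(4, -18403) = -18399)
Mul(Add(-44984, n), Add(Function('D')(63, -177), -29838)) = Mul(Add(-44984, -18399), Add(63, -29838)) = Mul(-63383, -29775) = 1887228825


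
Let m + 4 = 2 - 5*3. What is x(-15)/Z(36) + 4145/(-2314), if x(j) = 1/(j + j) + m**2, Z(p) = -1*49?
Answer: -6538304/850395 ≈ -7.6886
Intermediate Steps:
m = -17 (m = -4 + (2 - 5*3) = -4 + (2 - 15) = -4 - 13 = -17)
Z(p) = -49
x(j) = 289 + 1/(2*j) (x(j) = 1/(j + j) + (-17)**2 = 1/(2*j) + 289 = 289 + 1/(2*j))
x(-15)/Z(36) + 4145/(-2314) = (289 + (1/2)/(-15))/(-49) + 4145/(-2314) = (289 + (1/2)*(-1/15))*(-1/49) + 4145*(-1/2314) = (289 - 1/30)*(-1/49) - 4145/2314 = (8669/30)*(-1/49) - 4145/2314 = -8669/1470 - 4145/2314 = -6538304/850395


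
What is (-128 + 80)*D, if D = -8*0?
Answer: 0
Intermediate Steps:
D = 0
(-128 + 80)*D = (-128 + 80)*0 = -48*0 = 0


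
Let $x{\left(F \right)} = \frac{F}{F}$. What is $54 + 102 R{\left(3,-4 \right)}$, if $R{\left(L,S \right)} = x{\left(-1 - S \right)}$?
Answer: $156$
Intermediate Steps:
$x{\left(F \right)} = 1$
$R{\left(L,S \right)} = 1$
$54 + 102 R{\left(3,-4 \right)} = 54 + 102 \cdot 1 = 54 + 102 = 156$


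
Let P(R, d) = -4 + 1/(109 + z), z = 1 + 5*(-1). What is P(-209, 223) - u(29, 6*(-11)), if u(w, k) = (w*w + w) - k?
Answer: -98699/105 ≈ -939.99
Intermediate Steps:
z = -4 (z = 1 - 5 = -4)
u(w, k) = w + w**2 - k (u(w, k) = (w**2 + w) - k = (w + w**2) - k = w + w**2 - k)
P(R, d) = -419/105 (P(R, d) = -4 + 1/(109 - 4) = -4 + 1/105 = -419/105)
P(-209, 223) - u(29, 6*(-11)) = -419/105 - (29 + 29**2 - 6*(-11)) = -419/105 - (29 + 841 - 1*(-66)) = -419/105 - (29 + 841 + 66) = -419/105 - 1*936 = -419/105 - 936 = -98699/105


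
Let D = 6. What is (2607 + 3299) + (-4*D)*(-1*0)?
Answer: 5906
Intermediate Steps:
(2607 + 3299) + (-4*D)*(-1*0) = (2607 + 3299) + (-4*6)*(-1*0) = 5906 - 24*0 = 5906 + 0 = 5906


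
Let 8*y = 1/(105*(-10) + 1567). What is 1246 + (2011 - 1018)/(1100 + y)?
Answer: 5672909894/4549601 ≈ 1246.9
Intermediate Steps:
y = 1/4136 (y = 1/(8*(105*(-10) + 1567)) = 1/(8*(-1050 + 1567)) = (⅛)/517 = (⅛)*(1/517) = 1/4136 ≈ 0.00024178)
1246 + (2011 - 1018)/(1100 + y) = 1246 + (2011 - 1018)/(1100 + 1/4136) = 1246 + 993/(4549601/4136) = 1246 + 993*(4136/4549601) = 1246 + 4107048/4549601 = 5672909894/4549601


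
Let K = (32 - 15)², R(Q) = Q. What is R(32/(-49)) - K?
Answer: -14193/49 ≈ -289.65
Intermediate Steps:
K = 289 (K = 17² = 289)
R(32/(-49)) - K = 32/(-49) - 1*289 = 32*(-1/49) - 289 = -32/49 - 289 = -14193/49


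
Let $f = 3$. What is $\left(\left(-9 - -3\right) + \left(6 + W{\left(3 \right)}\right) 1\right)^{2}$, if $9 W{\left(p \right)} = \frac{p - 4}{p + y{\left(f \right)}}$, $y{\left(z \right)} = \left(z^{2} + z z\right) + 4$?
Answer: $\frac{1}{50625} \approx 1.9753 \cdot 10^{-5}$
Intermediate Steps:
$y{\left(z \right)} = 4 + 2 z^{2}$ ($y{\left(z \right)} = \left(z^{2} + z^{2}\right) + 4 = 2 z^{2} + 4 = 4 + 2 z^{2}$)
$W{\left(p \right)} = \frac{-4 + p}{9 \left(22 + p\right)}$ ($W{\left(p \right)} = \frac{\left(p - 4\right) \frac{1}{p + \left(4 + 2 \cdot 3^{2}\right)}}{9} = \frac{\left(-4 + p\right) \frac{1}{p + \left(4 + 2 \cdot 9\right)}}{9} = \frac{\left(-4 + p\right) \frac{1}{p + \left(4 + 18\right)}}{9} = \frac{\left(-4 + p\right) \frac{1}{p + 22}}{9} = \frac{\left(-4 + p\right) \frac{1}{22 + p}}{9} = \frac{\frac{1}{22 + p} \left(-4 + p\right)}{9} = \frac{-4 + p}{9 \left(22 + p\right)}$)
$\left(\left(-9 - -3\right) + \left(6 + W{\left(3 \right)}\right) 1\right)^{2} = \left(\left(-9 - -3\right) + \left(6 + \frac{-4 + 3}{9 \left(22 + 3\right)}\right) 1\right)^{2} = \left(\left(-9 + 3\right) + \left(6 + \frac{1}{9} \cdot \frac{1}{25} \left(-1\right)\right) 1\right)^{2} = \left(-6 + \left(6 + \frac{1}{9} \cdot \frac{1}{25} \left(-1\right)\right) 1\right)^{2} = \left(-6 + \left(6 - \frac{1}{225}\right) 1\right)^{2} = \left(-6 + \frac{1349}{225} \cdot 1\right)^{2} = \left(-6 + \frac{1349}{225}\right)^{2} = \left(- \frac{1}{225}\right)^{2} = \frac{1}{50625}$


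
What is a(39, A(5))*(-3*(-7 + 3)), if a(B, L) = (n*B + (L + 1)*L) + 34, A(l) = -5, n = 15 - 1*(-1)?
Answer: 8136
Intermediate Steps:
n = 16 (n = 15 + 1 = 16)
a(B, L) = 34 + 16*B + L*(1 + L) (a(B, L) = (16*B + (L + 1)*L) + 34 = (16*B + (1 + L)*L) + 34 = (16*B + L*(1 + L)) + 34 = 34 + 16*B + L*(1 + L))
a(39, A(5))*(-3*(-7 + 3)) = (34 - 5 + (-5)**2 + 16*39)*(-3*(-7 + 3)) = (34 - 5 + 25 + 624)*(-3*(-4)) = 678*12 = 8136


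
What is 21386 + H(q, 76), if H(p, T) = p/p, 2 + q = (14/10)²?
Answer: 21387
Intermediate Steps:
q = -1/25 (q = -2 + (14/10)² = -2 + (14*(⅒))² = -2 + (7/5)² = -2 + 49/25 = -1/25 ≈ -0.040000)
H(p, T) = 1
21386 + H(q, 76) = 21386 + 1 = 21387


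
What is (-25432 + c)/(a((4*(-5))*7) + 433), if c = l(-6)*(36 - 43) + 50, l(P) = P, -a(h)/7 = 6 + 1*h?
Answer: -25340/1371 ≈ -18.483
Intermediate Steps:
a(h) = -42 - 7*h (a(h) = -7*(6 + 1*h) = -7*(6 + h) = -42 - 7*h)
c = 92 (c = -6*(36 - 43) + 50 = -6*(-7) + 50 = 42 + 50 = 92)
(-25432 + c)/(a((4*(-5))*7) + 433) = (-25432 + 92)/((-42 - 7*4*(-5)*7) + 433) = -25340/((-42 - (-140)*7) + 433) = -25340/((-42 - 7*(-140)) + 433) = -25340/((-42 + 980) + 433) = -25340/(938 + 433) = -25340/1371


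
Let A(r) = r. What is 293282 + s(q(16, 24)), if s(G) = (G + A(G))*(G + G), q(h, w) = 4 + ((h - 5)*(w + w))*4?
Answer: 18203106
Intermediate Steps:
q(h, w) = 4 + 8*w*(-5 + h) (q(h, w) = 4 + ((-5 + h)*(2*w))*4 = 4 + (2*w*(-5 + h))*4 = 4 + 8*w*(-5 + h))
s(G) = 4*G² (s(G) = (G + G)*(G + G) = (2*G)*(2*G) = 4*G²)
293282 + s(q(16, 24)) = 293282 + 4*(4 - 40*24 + 8*16*24)² = 293282 + 4*(4 - 960 + 3072)² = 293282 + 4*2116² = 293282 + 4*4477456 = 293282 + 17909824 = 18203106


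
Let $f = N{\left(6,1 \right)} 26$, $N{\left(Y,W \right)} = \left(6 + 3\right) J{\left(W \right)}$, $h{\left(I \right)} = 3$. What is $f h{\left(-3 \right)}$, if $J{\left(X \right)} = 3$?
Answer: $2106$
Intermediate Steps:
$N{\left(Y,W \right)} = 27$ ($N{\left(Y,W \right)} = \left(6 + 3\right) 3 = 9 \cdot 3 = 27$)
$f = 702$ ($f = 27 \cdot 26 = 702$)
$f h{\left(-3 \right)} = 702 \cdot 3 = 2106$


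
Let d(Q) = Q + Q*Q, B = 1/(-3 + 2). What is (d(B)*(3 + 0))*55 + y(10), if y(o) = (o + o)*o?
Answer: 200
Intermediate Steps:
y(o) = 2*o² (y(o) = (2*o)*o = 2*o²)
B = -1 (B = 1/(-1) = -1)
d(Q) = Q + Q²
(d(B)*(3 + 0))*55 + y(10) = ((-(1 - 1))*(3 + 0))*55 + 2*10² = (-1*0*3)*55 + 2*100 = (0*3)*55 + 200 = 0*55 + 200 = 0 + 200 = 200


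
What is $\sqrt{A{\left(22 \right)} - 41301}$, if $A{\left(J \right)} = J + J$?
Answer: $i \sqrt{41257} \approx 203.12 i$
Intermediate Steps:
$A{\left(J \right)} = 2 J$
$\sqrt{A{\left(22 \right)} - 41301} = \sqrt{2 \cdot 22 - 41301} = \sqrt{44 - 41301} = \sqrt{-41257} = i \sqrt{41257}$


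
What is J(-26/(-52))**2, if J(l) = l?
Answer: 1/4 ≈ 0.25000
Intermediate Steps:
J(-26/(-52))**2 = (-26/(-52))**2 = (-26*(-1/52))**2 = (1/2)**2 = 1/4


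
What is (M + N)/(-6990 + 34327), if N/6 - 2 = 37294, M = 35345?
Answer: 259121/27337 ≈ 9.4788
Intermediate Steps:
N = 223776 (N = 12 + 6*37294 = 12 + 223764 = 223776)
(M + N)/(-6990 + 34327) = (35345 + 223776)/(-6990 + 34327) = 259121/27337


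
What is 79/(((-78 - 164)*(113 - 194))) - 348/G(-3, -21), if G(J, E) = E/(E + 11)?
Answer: -22737767/137214 ≈ -165.71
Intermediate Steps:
G(J, E) = E/(11 + E)
79/(((-78 - 164)*(113 - 194))) - 348/G(-3, -21) = 79/(((-78 - 164)*(113 - 194))) - 348/((-21/(11 - 21))) = 79/((-242*(-81))) - 348/((-21/(-10))) = 79/19602 - 348/((-21*(-⅒))) = 79*(1/19602) - 348/21/10 = 79/19602 - 348*10/21 = 79/19602 - 1160/7 = -22737767/137214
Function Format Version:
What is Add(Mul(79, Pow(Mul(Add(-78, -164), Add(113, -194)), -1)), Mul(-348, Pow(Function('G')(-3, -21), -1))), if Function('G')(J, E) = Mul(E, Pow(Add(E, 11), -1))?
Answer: Rational(-22737767, 137214) ≈ -165.71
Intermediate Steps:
Function('G')(J, E) = Mul(E, Pow(Add(11, E), -1))
Add(Mul(79, Pow(Mul(Add(-78, -164), Add(113, -194)), -1)), Mul(-348, Pow(Function('G')(-3, -21), -1))) = Add(Mul(79, Pow(Mul(Add(-78, -164), Add(113, -194)), -1)), Mul(-348, Pow(Mul(-21, Pow(Add(11, -21), -1)), -1))) = Add(Mul(79, Pow(Mul(-242, -81), -1)), Mul(-348, Pow(Mul(-21, Pow(-10, -1)), -1))) = Add(Mul(79, Pow(19602, -1)), Mul(-348, Pow(Mul(-21, Rational(-1, 10)), -1))) = Add(Mul(79, Rational(1, 19602)), Mul(-348, Pow(Rational(21, 10), -1))) = Add(Rational(79, 19602), Mul(-348, Rational(10, 21))) = Add(Rational(79, 19602), Rational(-1160, 7)) = Rational(-22737767, 137214)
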